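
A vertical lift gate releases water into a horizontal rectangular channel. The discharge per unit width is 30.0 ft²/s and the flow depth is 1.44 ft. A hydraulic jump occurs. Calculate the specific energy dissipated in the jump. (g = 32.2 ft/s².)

V₁ = q/y₁ = 30.0/1.44 = 20.8 ft/s. Fr₁ = V₁/√(g·y₁) = 20.8/√(32.2×1.44) = 3.06.
By Bélanger, y₂/y₁ = ½[√(1 + 8Fr₁²) − 1] = ½[√75.88 − 1] = 3.86.
y₂ = 3.86 × 1.44 = 5.55 ft.
V₂ = q/y₂ = 30.0/5.55 = 5.40 ft/s. E₁ = y₁ + V₁²/2g = 8.18 ft; E₂ = y₂ + V₂²/2g = 6.01 ft. ΔE = E₁ − E₂ = 2.17 ft.

ΔE = 2.17 ft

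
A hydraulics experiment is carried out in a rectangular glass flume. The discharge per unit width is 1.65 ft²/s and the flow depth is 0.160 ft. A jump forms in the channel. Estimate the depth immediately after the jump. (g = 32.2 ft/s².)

y₂ = 0.951 ft

V₁ = q/y₁ = 1.65/0.160 = 10.3 ft/s. Fr₁ = V₁/√(g·y₁) = 10.3/√(32.2×0.160) = 4.54.
Sequent-depth ratio: y₂/y₁ = ½[√(1 + 8Fr₁²) − 1] = ½[√166.1 − 1] = 5.94.
y₂ = 5.94 × 0.160 = 0.951 ft.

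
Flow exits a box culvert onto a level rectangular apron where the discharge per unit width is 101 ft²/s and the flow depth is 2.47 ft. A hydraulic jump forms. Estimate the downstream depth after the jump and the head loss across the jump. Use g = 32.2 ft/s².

V₁ = q/y₁ = 101/2.47 = 40.9 ft/s. Fr₁ = V₁/√(g·y₁) = 40.9/√(32.2×2.47) = 4.59.
Bélanger equation: y₂/y₁ = ½[√(1 + 8Fr₁²) − 1] = ½[√169.2 − 1] = 6.00.
y₂ = 6.00 × 2.47 = 14.8 ft.
Head loss: ΔE = (y₂ − y₁)³/(4y₁y₂) = (14.8 − 2.47)³/(4×2.47×14.8) = 1888/147 = 12.9 ft.

y₂ = 14.8 ft; ΔE = 12.9 ft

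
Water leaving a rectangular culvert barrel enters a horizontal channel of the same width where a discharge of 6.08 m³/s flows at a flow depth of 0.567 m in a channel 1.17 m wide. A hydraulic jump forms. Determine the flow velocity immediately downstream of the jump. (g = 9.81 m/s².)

q = Q/b = 6.08/1.17 = 5.20 m²/s; V₁ = q/y₁ = 9.17 m/s. Fr₁ = V₁/√(g·y₁) = 3.89.
Conjugate-depth relation: y₂/y₁ = ½[√(1 + 8Fr₁²) − 1] = ½[√121.8 − 1] = 5.02.
y₂ = 5.02 × 0.567 = 2.85 m.
V₂ = q/y₂ = 5.20/2.85 = 1.83 m/s.

V₂ = 1.83 m/s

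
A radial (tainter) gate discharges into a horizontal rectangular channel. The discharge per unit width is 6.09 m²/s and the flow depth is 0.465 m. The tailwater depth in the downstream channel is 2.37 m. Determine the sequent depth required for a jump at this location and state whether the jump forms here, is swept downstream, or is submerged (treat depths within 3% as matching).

y₂ = 3.81 m; the jump is swept downstream

V₁ = q/y₁ = 6.09/0.465 = 13.1 m/s. Fr₁ = V₁/√(g·y₁) = 13.1/√(9.81×0.465) = 6.13.
Sequent-depth ratio: y₂/y₁ = ½[√(1 + 8Fr₁²) − 1] = ½[√301.8 − 1] = 8.19.
y₂ = 8.19 × 0.465 = 3.81 m.
Tailwater y_tw = 2.37 m: y_tw < y₂, so the jump is swept downstream.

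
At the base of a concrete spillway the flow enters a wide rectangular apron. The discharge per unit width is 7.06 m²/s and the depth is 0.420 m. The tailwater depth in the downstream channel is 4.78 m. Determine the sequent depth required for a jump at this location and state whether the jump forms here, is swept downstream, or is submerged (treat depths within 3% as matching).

V₁ = q/y₁ = 7.06/0.420 = 16.8 m/s. Fr₁ = V₁/√(g·y₁) = 16.8/√(9.81×0.420) = 8.28.
Sequent-depth ratio: y₂/y₁ = ½[√(1 + 8Fr₁²) − 1] = ½[√549.6 − 1] = 11.2.
y₂ = 11.2 × 0.420 = 4.71 m.
Tailwater y_tw = 4.78 m: y_tw ≈ y₂, so the jump forms here.

y₂ = 4.71 m; the jump forms here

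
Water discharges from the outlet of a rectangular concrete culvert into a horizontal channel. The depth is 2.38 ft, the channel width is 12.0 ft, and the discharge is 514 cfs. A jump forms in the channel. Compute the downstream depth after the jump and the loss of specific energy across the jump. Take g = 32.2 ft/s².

y₂ = 5.83 ft; ΔE = 0.740 ft

q = Q/b = 514/12.0 = 42.8 ft²/s; V₁ = q/y₁ = 18.0 ft/s. Fr₁ = V₁/√(g·y₁) = 2.06.
Sequent-depth ratio: y₂/y₁ = ½[√(1 + 8Fr₁²) − 1] = ½[√34.81 − 1] = 2.45.
y₂ = 2.45 × 2.38 = 5.83 ft.
V₂ = q/y₂ = 42.8/5.83 = 7.35 ft/s. E₁ = y₁ + V₁²/2g = 7.41 ft; E₂ = y₂ + V₂²/2g = 6.67 ft. ΔE = E₁ − E₂ = 0.740 ft.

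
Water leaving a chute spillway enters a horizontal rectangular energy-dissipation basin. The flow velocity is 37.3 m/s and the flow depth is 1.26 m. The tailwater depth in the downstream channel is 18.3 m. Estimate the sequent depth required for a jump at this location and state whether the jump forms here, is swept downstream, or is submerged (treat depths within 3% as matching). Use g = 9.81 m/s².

y₂ = 18.3 m; the jump forms here

Fr₁ = V₁/√(g·y₁) = 37.3/√(9.81×1.26) = 10.6.
Bélanger equation: y₂/y₁ = ½[√(1 + 8Fr₁²) − 1] = ½[√901.5 − 1] = 14.5.
y₂ = 14.5 × 1.26 = 18.3 m.
Tailwater y_tw = 18.3 m: y_tw ≈ y₂, so the jump forms here.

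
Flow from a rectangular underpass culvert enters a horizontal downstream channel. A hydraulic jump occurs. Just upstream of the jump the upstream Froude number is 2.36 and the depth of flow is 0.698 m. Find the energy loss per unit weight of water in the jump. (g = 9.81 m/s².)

ΔE = 0.400 m

Fr₁ = 2.36 (given).
Sequent-depth ratio: y₂/y₁ = ½[√(1 + 8Fr₁²) − 1] = ½[√45.56 − 1] = 2.87.
y₂ = 2.87 × 0.698 = 2.01 m.
V₁ = Fr₁·√(g·y₁) = 2.36×√(9.81×0.698) = 6.18 m/s; q = V₁·y₁ = 4.31 m²/s. V₂ = q/y₂ = 4.31/2.01 = 2.15 m/s. E₁ = y₁ + V₁²/2g = 2.64 m; E₂ = y₂ + V₂²/2g = 2.24 m. ΔE = E₁ − E₂ = 0.400 m.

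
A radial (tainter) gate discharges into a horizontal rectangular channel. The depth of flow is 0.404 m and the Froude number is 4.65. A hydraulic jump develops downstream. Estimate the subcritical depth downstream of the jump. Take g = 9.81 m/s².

y₂ = 2.46 m

Fr₁ = 4.65 (given).
Bélanger equation: y₂/y₁ = ½[√(1 + 8Fr₁²) − 1] = ½[√174.0 − 1] = 6.10.
y₂ = 6.10 × 0.404 = 2.46 m.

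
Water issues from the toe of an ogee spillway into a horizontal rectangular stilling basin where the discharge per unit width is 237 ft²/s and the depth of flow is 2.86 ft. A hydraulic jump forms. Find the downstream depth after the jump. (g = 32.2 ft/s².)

V₁ = q/y₁ = 237/2.86 = 82.9 ft/s. Fr₁ = V₁/√(g·y₁) = 82.9/√(32.2×2.86) = 8.64.
By Bélanger, y₂/y₁ = ½[√(1 + 8Fr₁²) − 1] = ½[√597.5 − 1] = 11.7.
y₂ = 11.7 × 2.86 = 33.5 ft.

y₂ = 33.5 ft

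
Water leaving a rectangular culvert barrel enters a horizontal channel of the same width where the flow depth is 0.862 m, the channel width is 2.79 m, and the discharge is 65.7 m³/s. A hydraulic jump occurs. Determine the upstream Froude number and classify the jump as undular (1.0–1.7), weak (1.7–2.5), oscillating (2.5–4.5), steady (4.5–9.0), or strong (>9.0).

Fr₁ = 9.39; strong jump

q = Q/b = 65.7/2.79 = 23.5 m²/s; V₁ = q/y₁ = 27.3 m/s. Fr₁ = V₁/√(g·y₁) = 9.39.
Fr₁ = 9.39 lies in the strong range.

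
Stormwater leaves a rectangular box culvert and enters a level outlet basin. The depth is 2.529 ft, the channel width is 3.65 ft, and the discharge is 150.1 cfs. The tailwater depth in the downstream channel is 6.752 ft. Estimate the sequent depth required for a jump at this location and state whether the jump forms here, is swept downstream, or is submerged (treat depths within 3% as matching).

y₂ = 5.303 ft; the jump is submerged

q = Q/b = 150.1/3.65 = 41.12 ft²/s; V₁ = q/y₁ = 16.26 ft/s. Fr₁ = V₁/√(g·y₁) = 1.802.
From the momentum equation for a rectangular channel, y₂/y₁ = ½[√(1 + 8Fr₁²) − 1] = ½[√26.975 − 1] = 2.097.
y₂ = 2.097 × 2.529 = 5.303 ft.
Tailwater y_tw = 6.752 ft: y_tw > y₂, so the jump is submerged.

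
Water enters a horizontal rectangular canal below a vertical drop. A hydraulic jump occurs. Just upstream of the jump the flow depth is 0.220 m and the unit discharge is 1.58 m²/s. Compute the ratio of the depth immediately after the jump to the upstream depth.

V₁ = q/y₁ = 1.58/0.220 = 7.18 m/s. Fr₁ = V₁/√(g·y₁) = 7.18/√(9.81×0.220) = 4.89.
From the momentum equation for a rectangular channel, y₂/y₁ = ½[√(1 + 8Fr₁²) − 1] = ½[√192.2 − 1] = 6.43.

y₂/y₁ = 6.43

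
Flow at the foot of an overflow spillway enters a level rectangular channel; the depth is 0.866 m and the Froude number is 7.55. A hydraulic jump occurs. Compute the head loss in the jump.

ΔE = 16.5 m

Fr₁ = 7.55 (given).
By Bélanger, y₂/y₁ = ½[√(1 + 8Fr₁²) − 1] = ½[√457.0 − 1] = 10.2.
y₂ = 10.2 × 0.866 = 8.82 m.
V₁ = Fr₁·√(g·y₁) = 7.55×√(9.81×0.866) = 22.0 m/s; q = V₁·y₁ = 19.1 m²/s. V₂ = q/y₂ = 19.1/8.82 = 2.16 m/s. E₁ = y₁ + V₁²/2g = 25.5 m; E₂ = y₂ + V₂²/2g = 9.06 m. ΔE = E₁ − E₂ = 16.5 m.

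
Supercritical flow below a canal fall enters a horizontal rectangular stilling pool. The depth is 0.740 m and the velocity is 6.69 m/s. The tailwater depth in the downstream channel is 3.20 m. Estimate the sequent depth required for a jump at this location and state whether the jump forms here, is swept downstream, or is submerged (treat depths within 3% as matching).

Fr₁ = V₁/√(g·y₁) = 6.69/√(9.81×0.740) = 2.48.
Bélanger equation: y₂/y₁ = ½[√(1 + 8Fr₁²) − 1] = ½[√50.32 − 1] = 3.05.
y₂ = 3.05 × 0.740 = 2.25 m.
Tailwater y_tw = 3.20 m: y_tw > y₂, so the jump is submerged.

y₂ = 2.25 m; the jump is submerged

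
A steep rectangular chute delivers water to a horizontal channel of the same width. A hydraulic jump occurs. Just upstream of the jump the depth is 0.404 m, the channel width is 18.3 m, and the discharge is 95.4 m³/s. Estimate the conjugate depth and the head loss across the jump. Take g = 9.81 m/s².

q = Q/b = 95.4/18.3 = 5.21 m²/s; V₁ = q/y₁ = 12.9 m/s. Fr₁ = V₁/√(g·y₁) = 6.48.
By Bélanger, y₂/y₁ = ½[√(1 + 8Fr₁²) − 1] = ½[√337.1 − 1] = 8.68.
y₂ = 8.68 × 0.404 = 3.51 m.
V₂ = q/y₂ = 5.21/3.51 = 1.49 m/s. E₁ = y₁ + V₁²/2g = 8.89 m; E₂ = y₂ + V₂²/2g = 3.62 m. ΔE = E₁ − E₂ = 5.27 m.

y₂ = 3.51 m; ΔE = 5.27 m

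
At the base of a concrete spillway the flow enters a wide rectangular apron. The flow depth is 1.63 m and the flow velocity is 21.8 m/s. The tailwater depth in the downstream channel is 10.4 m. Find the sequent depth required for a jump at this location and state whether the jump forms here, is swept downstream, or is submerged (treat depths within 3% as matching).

y₂ = 11.8 m; the jump is swept downstream

Fr₁ = V₁/√(g·y₁) = 21.8/√(9.81×1.63) = 5.45.
Sequent-depth ratio: y₂/y₁ = ½[√(1 + 8Fr₁²) − 1] = ½[√238.8 − 1] = 7.23.
y₂ = 7.23 × 1.63 = 11.8 m.
Tailwater y_tw = 10.4 m: y_tw < y₂, so the jump is swept downstream.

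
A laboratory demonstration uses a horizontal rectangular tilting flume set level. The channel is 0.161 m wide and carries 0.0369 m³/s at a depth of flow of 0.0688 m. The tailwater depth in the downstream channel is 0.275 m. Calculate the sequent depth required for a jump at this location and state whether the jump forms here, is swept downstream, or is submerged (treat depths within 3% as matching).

q = Q/b = 0.0369/0.161 = 0.229 m²/s; V₁ = q/y₁ = 3.33 m/s. Fr₁ = V₁/√(g·y₁) = 4.05.
From the momentum equation for a rectangular channel, y₂/y₁ = ½[√(1 + 8Fr₁²) − 1] = ½[√132.5 − 1] = 5.26.
y₂ = 5.26 × 0.0688 = 0.362 m.
Tailwater y_tw = 0.275 m: y_tw < y₂, so the jump is swept downstream.

y₂ = 0.362 m; the jump is swept downstream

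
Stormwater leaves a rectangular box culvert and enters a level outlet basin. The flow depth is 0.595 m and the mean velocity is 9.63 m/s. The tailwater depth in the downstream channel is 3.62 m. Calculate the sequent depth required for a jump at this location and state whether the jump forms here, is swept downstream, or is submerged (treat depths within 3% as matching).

y₂ = 3.07 m; the jump is submerged

Fr₁ = V₁/√(g·y₁) = 9.63/√(9.81×0.595) = 3.99.
Sequent-depth ratio: y₂/y₁ = ½[√(1 + 8Fr₁²) − 1] = ½[√128.1 − 1] = 5.16.
y₂ = 5.16 × 0.595 = 3.07 m.
Tailwater y_tw = 3.62 m: y_tw > y₂, so the jump is submerged.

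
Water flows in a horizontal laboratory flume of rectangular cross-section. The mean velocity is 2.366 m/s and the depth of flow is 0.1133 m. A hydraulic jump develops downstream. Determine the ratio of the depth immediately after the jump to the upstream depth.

Fr₁ = V₁/√(g·y₁) = 2.366/√(9.81×0.1133) = 2.244.
Sequent-depth ratio: y₂/y₁ = ½[√(1 + 8Fr₁²) − 1] = ½[√41.292 − 1] = 2.713.

y₂/y₁ = 2.713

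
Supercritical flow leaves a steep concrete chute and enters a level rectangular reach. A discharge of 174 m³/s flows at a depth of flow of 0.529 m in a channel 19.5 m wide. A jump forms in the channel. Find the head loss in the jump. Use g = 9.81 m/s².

q = Q/b = 174/19.5 = 8.92 m²/s; V₁ = q/y₁ = 16.9 m/s. Fr₁ = V₁/√(g·y₁) = 7.40.
Conjugate-depth relation: y₂/y₁ = ½[√(1 + 8Fr₁²) − 1] = ½[√439.6 − 1] = 9.98.
y₂ = 9.98 × 0.529 = 5.28 m.
Head loss: ΔE = (y₂ − y₁)³/(4y₁y₂) = (5.28 − 0.529)³/(4×0.529×5.28) = 107/11.2 = 9.60 m.

ΔE = 9.60 m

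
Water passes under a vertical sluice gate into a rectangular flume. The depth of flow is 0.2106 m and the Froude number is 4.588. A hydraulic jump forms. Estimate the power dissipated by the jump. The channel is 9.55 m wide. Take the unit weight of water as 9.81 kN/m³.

P = 143.2 kW

Fr₁ = 4.588 (given).
From the momentum equation for a rectangular channel, y₂/y₁ = ½[√(1 + 8Fr₁²) − 1] = ½[√169.40 − 1] = 6.008.
y₂ = 6.008 × 0.2106 = 1.265 m.
Head loss: ΔE = (y₂ − y₁)³/(4y₁y₂) = (1.265 − 0.2106)³/(4×0.2106×1.265) = 1.173/1.066 = 1.101 m.
V₁ = Fr₁·√(g·y₁) = 4.588×√(9.81×0.2106) = 6.595 m/s; q = V₁·y₁ = 1.389 m²/s. Q = q·b = 1.389 × 9.55 = 13.26 m³/s. P = γ·Q·ΔE = 9.81 × 13.26 × 1.101 = 143.2 kW.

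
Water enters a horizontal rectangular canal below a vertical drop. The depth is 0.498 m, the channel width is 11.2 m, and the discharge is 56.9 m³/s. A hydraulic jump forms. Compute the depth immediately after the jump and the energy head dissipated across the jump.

y₂ = 3.01 m; ΔE = 2.65 m

q = Q/b = 56.9/11.2 = 5.08 m²/s; V₁ = q/y₁ = 10.2 m/s. Fr₁ = V₁/√(g·y₁) = 4.62.
Conjugate-depth relation: y₂/y₁ = ½[√(1 + 8Fr₁²) − 1] = ½[√171.4 − 1] = 6.05.
y₂ = 6.05 × 0.498 = 3.01 m.
V₂ = q/y₂ = 5.08/3.01 = 1.69 m/s. E₁ = y₁ + V₁²/2g = 5.80 m; E₂ = y₂ + V₂²/2g = 3.16 m. ΔE = E₁ − E₂ = 2.65 m.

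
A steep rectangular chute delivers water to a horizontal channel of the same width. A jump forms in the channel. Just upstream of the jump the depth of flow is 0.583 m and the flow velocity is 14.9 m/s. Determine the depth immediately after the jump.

y₂ = 4.85 m

Fr₁ = V₁/√(g·y₁) = 14.9/√(9.81×0.583) = 6.23.
From the momentum equation for a rectangular channel, y₂/y₁ = ½[√(1 + 8Fr₁²) − 1] = ½[√311.5 − 1] = 8.33.
y₂ = 8.33 × 0.583 = 4.85 m.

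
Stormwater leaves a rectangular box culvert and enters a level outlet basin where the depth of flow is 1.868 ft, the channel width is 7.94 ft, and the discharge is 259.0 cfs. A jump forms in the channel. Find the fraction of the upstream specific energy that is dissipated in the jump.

ΔE/E₁ = 0.133 (13.3%)

q = Q/b = 259.0/7.94 = 32.62 ft²/s; V₁ = q/y₁ = 17.46 ft/s. Fr₁ = V₁/√(g·y₁) = 2.252.
Bélanger equation: y₂/y₁ = ½[√(1 + 8Fr₁²) − 1] = ½[√41.557 − 1] = 2.723.
y₂ = 2.723 × 1.868 = 5.087 ft.
E₁ = y₁ + V₁²/2g = 6.603 ft. ΔE = (y₂ − y₁)³/(4y₁y₂) = 0.8775 ft. ΔE/E₁ = 0.8775/6.603 = 0.133.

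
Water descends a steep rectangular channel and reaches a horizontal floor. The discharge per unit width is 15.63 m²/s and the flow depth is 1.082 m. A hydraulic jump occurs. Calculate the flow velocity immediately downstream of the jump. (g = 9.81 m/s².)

V₁ = q/y₁ = 15.63/1.082 = 14.45 m/s. Fr₁ = V₁/√(g·y₁) = 14.45/√(9.81×1.082) = 4.434.
By Bélanger, y₂/y₁ = ½[√(1 + 8Fr₁²) − 1] = ½[√158.27 − 1] = 5.790.
y₂ = 5.790 × 1.082 = 6.265 m.
V₂ = q/y₂ = 15.63/6.265 = 2.495 m/s.

V₂ = 2.495 m/s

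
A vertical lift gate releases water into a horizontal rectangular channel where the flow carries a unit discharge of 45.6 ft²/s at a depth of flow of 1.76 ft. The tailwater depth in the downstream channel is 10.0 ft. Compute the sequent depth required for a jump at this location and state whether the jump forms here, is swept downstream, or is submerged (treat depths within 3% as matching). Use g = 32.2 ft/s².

V₁ = q/y₁ = 45.6/1.76 = 25.9 ft/s. Fr₁ = V₁/√(g·y₁) = 25.9/√(32.2×1.76) = 3.44.
Bélanger equation: y₂/y₁ = ½[√(1 + 8Fr₁²) − 1] = ½[√95.76 − 1] = 4.39.
y₂ = 4.39 × 1.76 = 7.73 ft.
Tailwater y_tw = 10.0 ft: y_tw > y₂, so the jump is submerged.

y₂ = 7.73 ft; the jump is submerged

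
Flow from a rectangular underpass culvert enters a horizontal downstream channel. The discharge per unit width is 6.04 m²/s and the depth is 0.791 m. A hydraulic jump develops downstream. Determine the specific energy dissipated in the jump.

V₁ = q/y₁ = 6.04/0.791 = 7.64 m/s. Fr₁ = V₁/√(g·y₁) = 7.64/√(9.81×0.791) = 2.74.
By Bélanger, y₂/y₁ = ½[√(1 + 8Fr₁²) − 1] = ½[√61.11 − 1] = 3.41.
y₂ = 3.41 × 0.791 = 2.70 m.
Head loss: ΔE = (y₂ − y₁)³/(4y₁y₂) = (2.70 − 0.791)³/(4×0.791×2.70) = 6.92/8.53 = 0.811 m.

ΔE = 0.811 m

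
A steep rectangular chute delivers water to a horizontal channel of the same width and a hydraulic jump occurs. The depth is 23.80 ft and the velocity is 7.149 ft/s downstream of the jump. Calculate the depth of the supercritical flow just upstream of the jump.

Fr₂ = V₂/√(g·y₂) = 7.149/√(32.2×23.80) = 0.2582.
From the momentum equation (using Fr₂), y₁/y₂ = ½[√(1 + 8Fr₂²) − 1] = ½[√1.5335 − 1] = 0.1192.
y₁ = 0.1192 × 23.80 = 2.836 ft.

y₁ = 2.836 ft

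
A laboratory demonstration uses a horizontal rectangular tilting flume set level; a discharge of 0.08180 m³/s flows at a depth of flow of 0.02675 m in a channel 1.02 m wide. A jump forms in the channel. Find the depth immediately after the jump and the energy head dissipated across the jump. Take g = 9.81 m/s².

y₂ = 0.2084 m; ΔE = 0.2689 m

q = Q/b = 0.08180/1.02 = 0.08020 m²/s; V₁ = q/y₁ = 2.998 m/s. Fr₁ = V₁/√(g·y₁) = 5.852.
By Bélanger, y₂/y₁ = ½[√(1 + 8Fr₁²) − 1] = ½[√275.00 − 1] = 7.792.
y₂ = 7.792 × 0.02675 = 0.2084 m.
Head loss: ΔE = (y₂ − y₁)³/(4y₁y₂) = (0.2084 − 0.02675)³/(4×0.02675×0.2084) = 0.005996/0.02230 = 0.2689 m.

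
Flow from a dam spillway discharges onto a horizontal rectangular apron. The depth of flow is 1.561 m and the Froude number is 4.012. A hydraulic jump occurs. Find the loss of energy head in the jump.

Fr₁ = 4.012 (given).
Conjugate-depth relation: y₂/y₁ = ½[√(1 + 8Fr₁²) − 1] = ½[√129.77 − 1] = 5.196.
y₂ = 5.196 × 1.561 = 8.111 m.
Head loss: ΔE = (y₂ − y₁)³/(4y₁y₂) = (8.111 − 1.561)³/(4×1.561×8.111) = 281.0/50.64 = 5.548 m.

ΔE = 5.548 m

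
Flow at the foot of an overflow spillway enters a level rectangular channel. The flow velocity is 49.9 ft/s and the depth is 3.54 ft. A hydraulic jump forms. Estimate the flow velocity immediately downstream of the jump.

Fr₁ = V₁/√(g·y₁) = 49.9/√(32.2×3.54) = 4.67.
Sequent-depth ratio: y₂/y₁ = ½[√(1 + 8Fr₁²) − 1] = ½[√175.8 − 1] = 6.13.
y₂ = 6.13 × 3.54 = 21.7 ft.
q = V₁·y₁ = 49.9 × 3.54 = 177 ft²/s.
V₂ = q/y₂ = 177/21.7 = 8.14 ft/s.

V₂ = 8.14 ft/s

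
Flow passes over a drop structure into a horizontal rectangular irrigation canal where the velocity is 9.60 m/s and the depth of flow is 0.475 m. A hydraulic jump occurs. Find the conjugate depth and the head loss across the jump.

y₂ = 2.76 m; ΔE = 2.27 m

Fr₁ = V₁/√(g·y₁) = 9.60/√(9.81×0.475) = 4.45.
From the momentum equation for a rectangular channel, y₂/y₁ = ½[√(1 + 8Fr₁²) − 1] = ½[√159.2 − 1] = 5.81.
y₂ = 5.81 × 0.475 = 2.76 m.
Head loss: ΔE = (y₂ − y₁)³/(4y₁y₂) = (2.76 − 0.475)³/(4×0.475×2.76) = 11.9/5.24 = 2.27 m.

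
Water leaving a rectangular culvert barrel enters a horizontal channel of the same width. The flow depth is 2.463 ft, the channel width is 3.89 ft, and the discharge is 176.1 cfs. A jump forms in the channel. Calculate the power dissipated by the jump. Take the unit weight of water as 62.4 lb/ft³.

P = 15.60 hp

q = Q/b = 176.1/3.89 = 45.27 ft²/s; V₁ = q/y₁ = 18.38 ft/s. Fr₁ = V₁/√(g·y₁) = 2.064.
Conjugate-depth relation: y₂/y₁ = ½[√(1 + 8Fr₁²) − 1] = ½[√35.077 − 1] = 2.461.
y₂ = 2.461 × 2.463 = 6.062 ft.
V₂ = q/y₂ = 45.27/6.062 = 7.468 ft/s. E₁ = y₁ + V₁²/2g = 7.709 ft; E₂ = y₂ + V₂²/2g = 6.928 ft. ΔE = E₁ − E₂ = 0.7806 ft.
P = γ·Q·ΔE/550 = 62.4 × 176.1 × 0.7806 / 550 = 15.60 hp.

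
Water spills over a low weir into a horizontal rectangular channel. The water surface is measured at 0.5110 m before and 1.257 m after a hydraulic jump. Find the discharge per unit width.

q = 2.360 m²/s

For a rectangular channel the momentum equation gives q² = ½·g·y₁·y₂·(y₁ + y₂) = ½×9.81×0.5110×1.257×1.768 = 5.570.
q = √5.570 = 2.360 m²/s.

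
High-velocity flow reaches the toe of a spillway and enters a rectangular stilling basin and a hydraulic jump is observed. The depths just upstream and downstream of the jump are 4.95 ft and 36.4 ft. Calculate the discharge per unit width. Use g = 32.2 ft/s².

For a rectangular channel the momentum equation gives q² = ½·g·y₁·y₂·(y₁ + y₂) = ½×32.2×4.95×36.4×41.4 = 119952.
q = √119952 = 346 ft²/s.

q = 346 ft²/s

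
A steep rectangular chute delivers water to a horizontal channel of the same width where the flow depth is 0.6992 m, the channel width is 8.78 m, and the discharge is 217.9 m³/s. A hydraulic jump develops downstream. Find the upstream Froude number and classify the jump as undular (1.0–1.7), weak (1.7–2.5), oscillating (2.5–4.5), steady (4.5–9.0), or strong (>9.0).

q = Q/b = 217.9/8.78 = 24.82 m²/s; V₁ = q/y₁ = 35.49 m/s. Fr₁ = V₁/√(g·y₁) = 13.55.
Fr₁ = 13.55 lies in the strong range.

Fr₁ = 13.55; strong jump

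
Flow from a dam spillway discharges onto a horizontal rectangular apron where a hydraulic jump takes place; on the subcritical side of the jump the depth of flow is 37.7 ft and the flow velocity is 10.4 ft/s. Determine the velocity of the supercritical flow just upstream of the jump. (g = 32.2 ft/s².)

V₁ = 67.4 ft/s

Fr₂ = V₂/√(g·y₂) = 10.4/√(32.2×37.7) = 0.298.
The Bélanger relation is symmetric: y₁/y₂ = ½[√(1 + 8Fr₂²) − 1] = ½[√1.713 − 1] = 0.154.
y₁ = 0.154 × 37.7 = 5.82 ft.
V₁ = q/y₁ = 392/5.82 = 67.4 ft/s.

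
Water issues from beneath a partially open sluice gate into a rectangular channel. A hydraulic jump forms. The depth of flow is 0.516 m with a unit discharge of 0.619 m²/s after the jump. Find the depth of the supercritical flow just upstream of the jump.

y₁ = 0.209 m

V₂ = q/y₂ = 0.619/0.516 = 1.20 m/s; Fr₂ = V₂/√(g·y₂) = 0.533.
Applying the sequent-depth relation in reverse, y₁/y₂ = ½[√(1 + 8Fr₂²) − 1] = ½[√3.274 − 1] = 0.405.
y₁ = 0.405 × 0.516 = 0.209 m.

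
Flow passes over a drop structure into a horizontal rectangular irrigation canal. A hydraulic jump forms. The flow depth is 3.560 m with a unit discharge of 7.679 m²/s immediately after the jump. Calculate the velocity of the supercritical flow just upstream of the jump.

V₁ = 9.865 m/s

V₂ = q/y₂ = 7.679/3.560 = 2.157 m/s; Fr₂ = V₂/√(g·y₂) = 0.3650.
From the momentum equation (using Fr₂), y₁/y₂ = ½[√(1 + 8Fr₂²) − 1] = ½[√2.0658 − 1] = 0.2186.
y₁ = 0.2186 × 3.560 = 0.7784 m.
V₁ = q/y₁ = 7.679/0.7784 = 9.865 m/s.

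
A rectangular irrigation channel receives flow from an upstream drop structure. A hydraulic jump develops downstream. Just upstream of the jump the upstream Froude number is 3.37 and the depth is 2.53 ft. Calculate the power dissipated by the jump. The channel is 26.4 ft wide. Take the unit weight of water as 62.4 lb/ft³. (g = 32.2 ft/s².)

P = 1212 hp

Fr₁ = 3.37 (given).
By Bélanger, y₂/y₁ = ½[√(1 + 8Fr₁²) − 1] = ½[√91.86 − 1] = 4.29.
y₂ = 4.29 × 2.53 = 10.9 ft.
Head loss: ΔE = (y₂ − y₁)³/(4y₁y₂) = (10.9 − 2.53)³/(4×2.53×10.9) = 578/110 = 5.26 ft.
V₁ = Fr₁·√(g·y₁) = 3.37×√(32.2×2.53) = 30.4 ft/s; q = V₁·y₁ = 77.0 ft²/s. Q = q·b = 77.0 × 26.4 = 2032 cfs. P = γ·Q·ΔE/550 = 62.4 × 2032 × 5.26 / 550 = 1212 hp.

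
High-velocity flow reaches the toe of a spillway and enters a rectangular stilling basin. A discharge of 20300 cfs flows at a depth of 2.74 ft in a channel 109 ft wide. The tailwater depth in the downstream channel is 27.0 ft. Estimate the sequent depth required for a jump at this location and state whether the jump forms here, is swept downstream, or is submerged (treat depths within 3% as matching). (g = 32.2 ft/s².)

q = Q/b = 20300/109 = 186 ft²/s; V₁ = q/y₁ = 68.0 ft/s. Fr₁ = V₁/√(g·y₁) = 7.24.
Conjugate-depth relation: y₂/y₁ = ½[√(1 + 8Fr₁²) − 1] = ½[√419.9 − 1] = 9.75.
y₂ = 9.75 × 2.74 = 26.7 ft.
Tailwater y_tw = 27.0 ft: y_tw ≈ y₂, so the jump forms here.

y₂ = 26.7 ft; the jump forms here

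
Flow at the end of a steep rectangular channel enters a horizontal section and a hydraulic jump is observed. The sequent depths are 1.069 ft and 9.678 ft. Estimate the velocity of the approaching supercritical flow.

V₁ = 39.58 ft/s

For a rectangular channel the momentum equation gives q² = ½·g·y₁·y₂·(y₁ + y₂) = ½×32.2×1.069×9.678×10.75 = 1790.
q = √1790 = 42.31 ft²/s.
V₁ = q/y₁ = 42.31/1.069 = 39.58 ft/s.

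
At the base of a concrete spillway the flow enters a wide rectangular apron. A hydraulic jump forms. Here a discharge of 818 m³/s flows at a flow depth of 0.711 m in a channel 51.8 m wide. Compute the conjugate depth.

y₂ = 8.11 m

q = Q/b = 818/51.8 = 15.8 m²/s; V₁ = q/y₁ = 22.2 m/s. Fr₁ = V₁/√(g·y₁) = 8.41.
By Bélanger, y₂/y₁ = ½[√(1 + 8Fr₁²) − 1] = ½[√566.8 − 1] = 11.4.
y₂ = 11.4 × 0.711 = 8.11 m.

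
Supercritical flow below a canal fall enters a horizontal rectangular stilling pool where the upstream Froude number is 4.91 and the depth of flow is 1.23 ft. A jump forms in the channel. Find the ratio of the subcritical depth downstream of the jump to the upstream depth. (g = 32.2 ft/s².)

y₂/y₁ = 6.46

Fr₁ = 4.91 (given).
Bélanger equation: y₂/y₁ = ½[√(1 + 8Fr₁²) − 1] = ½[√193.9 − 1] = 6.46.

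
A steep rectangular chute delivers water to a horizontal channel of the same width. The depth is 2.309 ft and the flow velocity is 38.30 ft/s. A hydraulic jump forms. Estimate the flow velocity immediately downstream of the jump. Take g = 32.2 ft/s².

V₂ = 6.602 ft/s

Fr₁ = V₁/√(g·y₁) = 38.30/√(32.2×2.309) = 4.442.
Conjugate-depth relation: y₂/y₁ = ½[√(1 + 8Fr₁²) − 1] = ½[√158.84 − 1] = 5.802.
y₂ = 5.802 × 2.309 = 13.40 ft.
q = V₁·y₁ = 38.30 × 2.309 = 88.43 ft²/s.
V₂ = q/y₂ = 88.43/13.40 = 6.602 ft/s.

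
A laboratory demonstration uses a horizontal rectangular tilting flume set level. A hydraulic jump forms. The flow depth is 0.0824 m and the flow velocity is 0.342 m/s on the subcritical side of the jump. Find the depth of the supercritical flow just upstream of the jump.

y₁ = 0.0193 m

Fr₂ = V₂/√(g·y₂) = 0.342/√(9.81×0.0824) = 0.380.
Applying the sequent-depth relation in reverse, y₁/y₂ = ½[√(1 + 8Fr₂²) − 1] = ½[√2.158 − 1] = 0.234.
y₁ = 0.234 × 0.0824 = 0.0193 m.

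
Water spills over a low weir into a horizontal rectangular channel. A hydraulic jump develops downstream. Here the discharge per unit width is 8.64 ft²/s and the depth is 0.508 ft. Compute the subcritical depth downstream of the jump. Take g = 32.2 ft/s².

y₂ = 2.78 ft

V₁ = q/y₁ = 8.64/0.508 = 17.0 ft/s. Fr₁ = V₁/√(g·y₁) = 17.0/√(32.2×0.508) = 4.21.
Sequent-depth ratio: y₂/y₁ = ½[√(1 + 8Fr₁²) − 1] = ½[√142.5 − 1] = 5.47.
y₂ = 5.47 × 0.508 = 2.78 ft.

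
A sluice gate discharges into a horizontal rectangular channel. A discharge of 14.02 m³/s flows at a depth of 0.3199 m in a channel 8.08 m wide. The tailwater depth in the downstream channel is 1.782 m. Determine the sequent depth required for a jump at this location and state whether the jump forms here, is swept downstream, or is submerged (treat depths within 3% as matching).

q = Q/b = 14.02/8.08 = 1.735 m²/s; V₁ = q/y₁ = 5.424 m/s. Fr₁ = V₁/√(g·y₁) = 3.062.
From the momentum equation for a rectangular channel, y₂/y₁ = ½[√(1 + 8Fr₁²) − 1] = ½[√75.998 − 1] = 3.859.
y₂ = 3.859 × 0.3199 = 1.234 m.
Tailwater y_tw = 1.782 m: y_tw > y₂, so the jump is submerged.

y₂ = 1.234 m; the jump is submerged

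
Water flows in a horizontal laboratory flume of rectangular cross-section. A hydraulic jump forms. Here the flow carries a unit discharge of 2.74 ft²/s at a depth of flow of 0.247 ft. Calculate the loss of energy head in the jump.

ΔE = 0.828 ft

V₁ = q/y₁ = 2.74/0.247 = 11.1 ft/s. Fr₁ = V₁/√(g·y₁) = 11.1/√(32.2×0.247) = 3.93.
Conjugate-depth relation: y₂/y₁ = ½[√(1 + 8Fr₁²) − 1] = ½[√124.8 − 1] = 5.09.
y₂ = 5.09 × 0.247 = 1.26 ft.
V₂ = q/y₂ = 2.74/1.26 = 2.18 ft/s. E₁ = y₁ + V₁²/2g = 2.16 ft; E₂ = y₂ + V₂²/2g = 1.33 ft. ΔE = E₁ − E₂ = 0.828 ft.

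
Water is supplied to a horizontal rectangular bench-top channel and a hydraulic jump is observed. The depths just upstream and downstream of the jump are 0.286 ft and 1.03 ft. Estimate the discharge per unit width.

For a rectangular channel the momentum equation gives q² = ½·g·y₁·y₂·(y₁ + y₂) = ½×32.2×0.286×1.03×1.32 = 6.24.
q = √6.24 = 2.50 ft²/s.

q = 2.50 ft²/s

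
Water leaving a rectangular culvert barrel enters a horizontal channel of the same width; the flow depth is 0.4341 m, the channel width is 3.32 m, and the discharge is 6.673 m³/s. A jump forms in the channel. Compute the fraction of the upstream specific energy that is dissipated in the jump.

ΔE/E₁ = 0.132 (13.2%)

q = Q/b = 6.673/3.32 = 2.010 m²/s; V₁ = q/y₁ = 4.630 m/s. Fr₁ = V₁/√(g·y₁) = 2.244.
From the momentum equation for a rectangular channel, y₂/y₁ = ½[√(1 + 8Fr₁²) − 1] = ½[√41.273 − 1] = 2.712.
y₂ = 2.712 × 0.4341 = 1.177 m.
E₁ = y₁ + V₁²/2g = 1.527 m. ΔE = (y₂ − y₁)³/(4y₁y₂) = 0.2009 m. ΔE/E₁ = 0.2009/1.527 = 0.132.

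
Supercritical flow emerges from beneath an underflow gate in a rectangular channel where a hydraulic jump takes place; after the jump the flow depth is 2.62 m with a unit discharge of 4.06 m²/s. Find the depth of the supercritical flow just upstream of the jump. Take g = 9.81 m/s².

V₂ = q/y₂ = 4.06/2.62 = 1.55 m/s; Fr₂ = V₂/√(g·y₂) = 0.306.
The Bélanger relation is symmetric: y₁/y₂ = ½[√(1 + 8Fr₂²) − 1] = ½[√1.747 − 1] = 0.161.
y₁ = 0.161 × 2.62 = 0.422 m.

y₁ = 0.422 m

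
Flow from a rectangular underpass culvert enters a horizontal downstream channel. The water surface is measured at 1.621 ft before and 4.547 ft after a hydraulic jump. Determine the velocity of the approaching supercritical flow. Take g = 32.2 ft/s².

For a rectangular channel the momentum equation gives q² = ½·g·y₁·y₂·(y₁ + y₂) = ½×32.2×1.621×4.547×6.168 = 731.9.
q = √731.9 = 27.05 ft²/s.
V₁ = q/y₁ = 27.05/1.621 = 16.69 ft/s.

V₁ = 16.69 ft/s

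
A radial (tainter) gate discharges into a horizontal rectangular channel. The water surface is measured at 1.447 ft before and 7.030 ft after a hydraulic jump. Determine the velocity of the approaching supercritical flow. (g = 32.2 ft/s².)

V₁ = 25.75 ft/s

For a rectangular channel the momentum equation gives q² = ½·g·y₁·y₂·(y₁ + y₂) = ½×32.2×1.447×7.030×8.477 = 1388.
q = √1388 = 37.26 ft²/s.
V₁ = q/y₁ = 37.26/1.447 = 25.75 ft/s.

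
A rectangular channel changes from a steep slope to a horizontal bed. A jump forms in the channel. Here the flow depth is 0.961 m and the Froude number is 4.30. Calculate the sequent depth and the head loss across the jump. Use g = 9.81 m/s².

y₂ = 5.38 m; ΔE = 4.18 m

Fr₁ = 4.30 (given).
Bélanger equation: y₂/y₁ = ½[√(1 + 8Fr₁²) − 1] = ½[√148.9 − 1] = 5.60.
y₂ = 5.60 × 0.961 = 5.38 m.
Head loss: ΔE = (y₂ − y₁)³/(4y₁y₂) = (5.38 − 0.961)³/(4×0.961×5.38) = 86.5/20.7 = 4.18 m.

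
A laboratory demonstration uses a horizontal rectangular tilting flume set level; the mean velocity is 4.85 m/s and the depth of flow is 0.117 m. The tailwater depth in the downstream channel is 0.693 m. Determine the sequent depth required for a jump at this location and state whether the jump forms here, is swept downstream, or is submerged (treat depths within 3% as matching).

y₂ = 0.693 m; the jump forms here

Fr₁ = V₁/√(g·y₁) = 4.85/√(9.81×0.117) = 4.53.
Bélanger equation: y₂/y₁ = ½[√(1 + 8Fr₁²) − 1] = ½[√165.0 − 1] = 5.92.
y₂ = 5.92 × 0.117 = 0.693 m.
Tailwater y_tw = 0.693 m: y_tw ≈ y₂, so the jump forms here.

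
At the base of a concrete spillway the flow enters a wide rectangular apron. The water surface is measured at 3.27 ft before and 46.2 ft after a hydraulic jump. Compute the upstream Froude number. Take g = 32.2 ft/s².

For a rectangular channel the momentum equation gives q² = ½·g·y₁·y₂·(y₁ + y₂) = ½×32.2×3.27×46.2×49.5 = 120325.
q = √120325 = 347 ft²/s.
V₁ = q/y₁ = 106 ft/s; Fr₁ = V₁/√(g·y₁) = 10.3.

Fr₁ = 10.3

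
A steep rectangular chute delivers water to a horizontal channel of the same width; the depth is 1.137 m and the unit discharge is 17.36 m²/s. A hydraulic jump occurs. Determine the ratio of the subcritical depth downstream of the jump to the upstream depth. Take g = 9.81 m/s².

V₁ = q/y₁ = 17.36/1.137 = 15.27 m/s. Fr₁ = V₁/√(g·y₁) = 15.27/√(9.81×1.137) = 4.572.
Conjugate-depth relation: y₂/y₁ = ½[√(1 + 8Fr₁²) − 1] = ½[√168.20 − 1] = 5.985.

y₂/y₁ = 5.985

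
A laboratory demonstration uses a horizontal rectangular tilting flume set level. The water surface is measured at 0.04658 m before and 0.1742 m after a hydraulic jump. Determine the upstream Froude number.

Fr₁ = 2.977

For a rectangular channel the momentum equation gives q² = ½·g·y₁·y₂·(y₁ + y₂) = ½×9.81×0.04658×0.1742×0.2208 = 0.008787.
q = √0.008787 = 0.09374 m²/s.
V₁ = q/y₁ = 2.012 m/s; Fr₁ = V₁/√(g·y₁) = 2.977.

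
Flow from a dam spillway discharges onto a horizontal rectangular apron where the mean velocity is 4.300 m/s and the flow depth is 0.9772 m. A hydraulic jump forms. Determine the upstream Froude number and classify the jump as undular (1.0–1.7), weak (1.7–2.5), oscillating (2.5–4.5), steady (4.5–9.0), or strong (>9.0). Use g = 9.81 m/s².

Fr₁ = 1.389; undular jump

Fr₁ = V₁/√(g·y₁) = 4.300/√(9.81×0.9772) = 1.389.
Fr₁ = 1.389 lies in the undular range.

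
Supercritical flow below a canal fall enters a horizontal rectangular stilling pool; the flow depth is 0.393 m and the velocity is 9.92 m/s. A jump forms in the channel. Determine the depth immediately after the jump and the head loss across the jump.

Fr₁ = V₁/√(g·y₁) = 9.92/√(9.81×0.393) = 5.05.
Sequent-depth ratio: y₂/y₁ = ½[√(1 + 8Fr₁²) − 1] = ½[√205.2 − 1] = 6.66.
y₂ = 6.66 × 0.393 = 2.62 m.
Head loss: ΔE = (y₂ − y₁)³/(4y₁y₂) = (2.62 − 0.393)³/(4×0.393×2.62) = 11.0/4.12 = 2.68 m.

y₂ = 2.62 m; ΔE = 2.68 m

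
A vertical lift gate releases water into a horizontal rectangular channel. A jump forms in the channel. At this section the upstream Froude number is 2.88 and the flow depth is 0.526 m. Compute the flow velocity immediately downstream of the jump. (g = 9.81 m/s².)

V₂ = 1.82 m/s

Fr₁ = 2.88 (given).
Conjugate-depth relation: y₂/y₁ = ½[√(1 + 8Fr₁²) − 1] = ½[√67.36 − 1] = 3.60.
y₂ = 3.60 × 0.526 = 1.90 m.
V₁ = Fr₁·√(g·y₁) = 2.88×√(9.81×0.526) = 6.54 m/s; q = V₁·y₁ = 3.44 m²/s.
V₂ = q/y₂ = 3.44/1.90 = 1.82 m/s.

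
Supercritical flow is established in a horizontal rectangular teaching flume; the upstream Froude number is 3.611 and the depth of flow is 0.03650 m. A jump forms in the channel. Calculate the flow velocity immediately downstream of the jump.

V₂ = 0.4666 m/s

Fr₁ = 3.611 (given).
Sequent-depth ratio: y₂/y₁ = ½[√(1 + 8Fr₁²) − 1] = ½[√105.31 − 1] = 4.631.
y₂ = 4.631 × 0.03650 = 0.1690 m.
V₁ = Fr₁·√(g·y₁) = 3.611×√(9.81×0.03650) = 2.161 m/s; q = V₁·y₁ = 0.07887 m²/s.
V₂ = q/y₂ = 0.07887/0.1690 = 0.4666 m/s.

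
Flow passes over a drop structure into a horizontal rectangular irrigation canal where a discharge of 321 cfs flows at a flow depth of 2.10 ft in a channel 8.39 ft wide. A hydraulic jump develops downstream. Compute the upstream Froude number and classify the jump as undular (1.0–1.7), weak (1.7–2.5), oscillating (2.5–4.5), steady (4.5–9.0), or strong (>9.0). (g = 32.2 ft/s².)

Fr₁ = 2.22; weak jump

q = Q/b = 321/8.39 = 38.3 ft²/s; V₁ = q/y₁ = 18.2 ft/s. Fr₁ = V₁/√(g·y₁) = 2.22.
Fr₁ = 2.22 lies in the weak range.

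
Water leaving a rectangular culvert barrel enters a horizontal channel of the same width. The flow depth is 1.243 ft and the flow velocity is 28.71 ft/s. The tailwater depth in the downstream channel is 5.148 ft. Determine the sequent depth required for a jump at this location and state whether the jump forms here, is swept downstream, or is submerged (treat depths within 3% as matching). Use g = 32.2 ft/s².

y₂ = 7.380 ft; the jump is swept downstream

Fr₁ = V₁/√(g·y₁) = 28.71/√(32.2×1.243) = 4.538.
Bélanger equation: y₂/y₁ = ½[√(1 + 8Fr₁²) − 1] = ½[√165.75 − 1] = 5.937.
y₂ = 5.937 × 1.243 = 7.380 ft.
Tailwater y_tw = 5.148 ft: y_tw < y₂, so the jump is swept downstream.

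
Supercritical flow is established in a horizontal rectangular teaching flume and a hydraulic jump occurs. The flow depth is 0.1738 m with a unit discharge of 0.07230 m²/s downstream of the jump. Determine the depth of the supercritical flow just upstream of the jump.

V₂ = q/y₂ = 0.07230/0.1738 = 0.4160 m/s; Fr₂ = V₂/√(g·y₂) = 0.3186.
Applying the sequent-depth relation in reverse, y₁/y₂ = ½[√(1 + 8Fr₂²) − 1] = ½[√1.8120 − 1] = 0.1731.
y₁ = 0.1731 × 0.1738 = 0.03008 m.

y₁ = 0.03008 m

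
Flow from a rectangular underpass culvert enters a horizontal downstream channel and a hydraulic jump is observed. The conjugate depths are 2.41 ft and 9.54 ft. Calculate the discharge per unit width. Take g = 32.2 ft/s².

For a rectangular channel the momentum equation gives q² = ½·g·y₁·y₂·(y₁ + y₂) = ½×32.2×2.41×9.54×11.9 = 4423.
q = √4423 = 66.5 ft²/s.

q = 66.5 ft²/s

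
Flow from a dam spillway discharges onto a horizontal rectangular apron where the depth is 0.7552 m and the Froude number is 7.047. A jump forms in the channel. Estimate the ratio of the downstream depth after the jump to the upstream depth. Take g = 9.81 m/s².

Fr₁ = 7.047 (given).
Sequent-depth ratio: y₂/y₁ = ½[√(1 + 8Fr₁²) − 1] = ½[√398.28 − 1] = 9.478.

y₂/y₁ = 9.478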